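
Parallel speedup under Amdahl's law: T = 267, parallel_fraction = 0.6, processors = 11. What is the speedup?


Amdahl's law: T_p = T × ((1-p) + p/N)
= 267 × ((1-0.6) + 0.6/11)
= 267 × (0.40 + 0.0545)
= 267 × 0.4545
= 121.36
Speedup = 267/121.36
= 2.20×


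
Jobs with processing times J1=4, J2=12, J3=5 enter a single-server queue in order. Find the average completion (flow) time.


Completion times:
  J1: completes at 4
  J2: completes at 16
  J3: completes at 21
Sum = 41
Average = 41/3
= 13.67


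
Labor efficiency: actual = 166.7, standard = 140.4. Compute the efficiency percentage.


Efficiency = (actual / standard) × 100
= (166.7 / 140.4) × 100
= 118.7%


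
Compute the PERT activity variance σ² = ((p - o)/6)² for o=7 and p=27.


σ² = ((p - o) / 6)² = (p - o)² / 36
= (27 - 7)² / 36
= 20² / 36
= 400 / 36
= 11.1111


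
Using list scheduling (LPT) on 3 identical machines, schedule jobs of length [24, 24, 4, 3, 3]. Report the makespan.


Jobs (LPT sorted): [24, 24, 4, 3, 3]
Machines: 3
  J=24 → Machine 1 (load: 0+24=24)
  J=24 → Machine 2 (load: 0+24=24)
  J=4 → Machine 3 (load: 0+4=4)
  J=3 → Machine 3 (load: 4+3=7)
  J=3 → Machine 3 (load: 7+3=10)
Machine loads: [24, 24, 10]
Makespan = max = 24 time units


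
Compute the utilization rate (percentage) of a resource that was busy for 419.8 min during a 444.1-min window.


Utilization = busy / total × 100
= 419.8 / 444.1 × 100
= 94.5%


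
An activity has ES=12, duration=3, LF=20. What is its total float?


EF = ES + duration = 12 + 3 = 15
LS = LF - duration = 20 - 3 = 17
Total Float = LF - EF = 20 - 15
(or LS - ES = 17 - 12)
= 5


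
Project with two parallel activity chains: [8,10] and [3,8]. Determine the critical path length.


Path A: 8 + 10 = 18
Path B: 3 + 8 = 11
Critical path = longest = max(18, 11)
= 18 (Path A)


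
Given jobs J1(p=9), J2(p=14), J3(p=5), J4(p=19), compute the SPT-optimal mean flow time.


SPT order: J3 → J1 → J2 → J4
Completion times:
  J3: C=5
  J1: C=14
  J2: C=28
  J4: C=47
Sum = 94, n = 4
Mean flow = 94/4
= 23.50


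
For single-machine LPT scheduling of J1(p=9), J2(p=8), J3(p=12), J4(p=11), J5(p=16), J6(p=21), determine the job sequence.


LPT: sort by longest processing time first
  J6: p=21
  J5: p=16
  J3: p=12
  J4: p=11
  J1: p=9
  J2: p=8
Order: J6 → J5 → J3 → J4 → J1 → J2


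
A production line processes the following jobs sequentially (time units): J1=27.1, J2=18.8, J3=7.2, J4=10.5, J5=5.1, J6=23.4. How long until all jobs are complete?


Sequential makespan: sum all processing times
= 27.1 + 18.8 + 7.2 + 10.5 + 5.1 + 23.4
= 92.1 time units


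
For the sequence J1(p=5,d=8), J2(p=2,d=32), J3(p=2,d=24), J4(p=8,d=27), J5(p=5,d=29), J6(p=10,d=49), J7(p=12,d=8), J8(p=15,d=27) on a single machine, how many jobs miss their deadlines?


Completion vs due date:
  J1: C=5, d=8 → on time
  J2: C=7, d=32 → on time
  J3: C=9, d=24 → on time
  J4: C=17, d=27 → on time
  J5: C=22, d=29 → on time
  J6: C=32, d=49 → on time
  J7: C=44, d=8 → TARDY
  J8: C=59, d=27 → TARDY
Tardy jobs: J7, J8
Count = 2


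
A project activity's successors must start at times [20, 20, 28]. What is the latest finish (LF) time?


LF = min of all successor start times
Successors start at: [20, 20, 28]
LF = min(20, 20, 28)
= 20


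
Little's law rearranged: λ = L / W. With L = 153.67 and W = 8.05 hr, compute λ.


Little's law: L = λW → λ = L / W
= 153.67 / 8.05
= 19.09 per hour


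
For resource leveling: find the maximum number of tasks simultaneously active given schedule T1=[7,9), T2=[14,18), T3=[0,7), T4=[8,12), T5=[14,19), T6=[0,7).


Check each time point for overlaps:
  t=0: 2 tasks active (T3, T6)
Max concurrent = 2


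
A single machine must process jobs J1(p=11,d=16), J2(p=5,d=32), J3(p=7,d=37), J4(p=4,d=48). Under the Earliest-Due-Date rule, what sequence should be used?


EDD: sort by earliest due date
  J1: d=16, p=11
  J2: d=32, p=5
  J3: d=37, p=7
  J4: d=48, p=4
Order: J1 → J2 → J3 → J4


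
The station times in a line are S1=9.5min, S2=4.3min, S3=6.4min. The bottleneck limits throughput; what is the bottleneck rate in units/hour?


Bottleneck = longest station time
Station times: [9.5, 4.3, 6.4]
Max = 9.5 min
Rate = 60 / 9.5
= 6.32 units/hour (bottleneck: 9.5min)


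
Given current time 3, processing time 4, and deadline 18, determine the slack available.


Slack = due - current_time - processing
= 18 - 3 - 4
= 11


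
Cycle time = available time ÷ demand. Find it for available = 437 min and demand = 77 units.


Cycle time = available time / demand
= 437 / 77
= 5.68 min/unit


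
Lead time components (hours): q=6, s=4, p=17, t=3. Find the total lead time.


Lead time = queue + setup + processing + transit
= 6 + 4 + 17 + 3
= 30 hours


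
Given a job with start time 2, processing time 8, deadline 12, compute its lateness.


Completion = 2 + 8 = 10
Lateness = C - d = 10 - 12
= -2


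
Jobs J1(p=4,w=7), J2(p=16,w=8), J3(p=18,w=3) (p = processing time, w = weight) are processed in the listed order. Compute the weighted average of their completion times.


Completion times:
  J1: C=4, w×C=7×4=28
  J2: C=20, w×C=8×20=160
  J3: C=38, w×C=3×38=114
Sum w×C = 302
Sum w = 18
Weighted avg = 302/18
= 16.78


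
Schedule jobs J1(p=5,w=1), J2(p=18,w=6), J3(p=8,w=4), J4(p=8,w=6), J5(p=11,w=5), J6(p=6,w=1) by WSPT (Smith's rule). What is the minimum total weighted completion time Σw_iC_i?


WSPT order (by p/w): J4 → J3 → J5 → J2 → J1 → J6
  J4: C=8, w·C=6×8=48
  J3: C=16, w·C=4×16=64
  J5: C=27, w·C=5×27=135
  J2: C=45, w·C=6×45=270
  J1: C=50, w·C=1×50=50
  J6: C=56, w·C=1×56=56
Σ w·C = 623
= 623


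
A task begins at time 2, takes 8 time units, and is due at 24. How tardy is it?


Completion = start + processing = 2 + 8 = 10
Tardiness = max(0, C - d) = max(0, 10 - 24)
= max(0, -14)
= 0


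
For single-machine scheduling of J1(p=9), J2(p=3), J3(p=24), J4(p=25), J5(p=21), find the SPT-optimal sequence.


SPT: sort by shortest processing time
  J2: p=3
  J1: p=9
  J5: p=21
  J3: p=24
  J4: p=25
Order: J2 → J1 → J5 → J3 → J4


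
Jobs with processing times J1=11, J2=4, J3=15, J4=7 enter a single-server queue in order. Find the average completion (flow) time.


Completion times:
  J1: completes at 11
  J2: completes at 15
  J3: completes at 30
  J4: completes at 37
Sum = 93
Average = 93/4
= 23.25


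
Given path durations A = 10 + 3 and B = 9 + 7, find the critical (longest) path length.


Path A: 10 + 3 = 13
Path B: 9 + 7 = 16
Critical path = longest = max(13, 16)
= 16 (Path B)


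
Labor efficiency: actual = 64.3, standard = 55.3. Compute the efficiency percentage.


Efficiency = (actual / standard) × 100
= (64.3 / 55.3) × 100
= 116.3%


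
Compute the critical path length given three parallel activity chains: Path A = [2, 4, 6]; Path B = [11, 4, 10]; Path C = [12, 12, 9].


Path A: 2 + 4 + 6 = 12
Path B: 11 + 4 + 10 = 25
Path C: 12 + 12 + 9 = 33
Critical path = longest = max(12, 25, 33)
= 33 (Path C)


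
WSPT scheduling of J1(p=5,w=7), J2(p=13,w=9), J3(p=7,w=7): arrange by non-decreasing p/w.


WSPT (Smith's rule): sort by p/w ascending
  J1: p/w = 5/7 = 0.714
  J3: p/w = 7/7 = 1.000
  J2: p/w = 13/9 = 1.444
Order: J1 → J3 → J2


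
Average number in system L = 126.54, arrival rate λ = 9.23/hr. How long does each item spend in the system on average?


Little's law: L = λW → W = L / λ
= 126.54 / 9.23
= 13.71 hours


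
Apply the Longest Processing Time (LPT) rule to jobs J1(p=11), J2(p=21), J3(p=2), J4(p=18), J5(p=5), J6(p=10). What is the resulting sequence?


LPT: sort by longest processing time first
  J2: p=21
  J4: p=18
  J1: p=11
  J6: p=10
  J5: p=5
  J3: p=2
Order: J2 → J4 → J1 → J6 → J5 → J3


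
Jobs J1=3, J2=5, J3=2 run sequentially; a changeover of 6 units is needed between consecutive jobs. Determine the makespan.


Makespan = Σ processing + (n-1) × setup
= (3 + 5 + 2) + (3-1)×6
= 10 + 12
= 22 time units


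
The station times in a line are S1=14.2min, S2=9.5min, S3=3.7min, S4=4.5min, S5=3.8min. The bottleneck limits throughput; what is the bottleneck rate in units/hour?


Bottleneck = longest station time
Station times: [14.2, 9.5, 3.7, 4.5, 3.8]
Max = 14.2 min
Rate = 60 / 14.2
= 4.23 units/hour (bottleneck: 14.2min)


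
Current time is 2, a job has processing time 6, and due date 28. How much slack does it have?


Slack = due - current_time - processing
= 28 - 2 - 6
= 20


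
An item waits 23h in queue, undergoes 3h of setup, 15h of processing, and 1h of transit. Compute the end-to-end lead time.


Lead time = queue + setup + processing + transit
= 23 + 3 + 15 + 1
= 42 hours


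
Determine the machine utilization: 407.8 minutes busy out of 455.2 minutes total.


Utilization = busy / total × 100
= 407.8 / 455.2 × 100
= 89.6%


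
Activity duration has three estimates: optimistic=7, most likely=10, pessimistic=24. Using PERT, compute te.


te = (o + 4m + p) / 6
= (7 + 4×10 + 24) / 6
= (7 + 40 + 24) / 6
= 71 / 6
= 11.83


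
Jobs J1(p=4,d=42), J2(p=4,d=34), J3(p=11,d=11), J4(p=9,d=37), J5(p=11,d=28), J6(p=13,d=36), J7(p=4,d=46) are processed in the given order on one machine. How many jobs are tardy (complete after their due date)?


Completion vs due date:
  J1: C=4, d=42 → on time
  J2: C=8, d=34 → on time
  J3: C=19, d=11 → TARDY
  J4: C=28, d=37 → on time
  J5: C=39, d=28 → TARDY
  J6: C=52, d=36 → TARDY
  J7: C=56, d=46 → TARDY
Tardy jobs: J3, J5, J6, J7
Count = 4


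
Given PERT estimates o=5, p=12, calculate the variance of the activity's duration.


σ² = ((p - o) / 6)² = (p - o)² / 36
= (12 - 5)² / 36
= 7² / 36
= 49 / 36
= 1.3611


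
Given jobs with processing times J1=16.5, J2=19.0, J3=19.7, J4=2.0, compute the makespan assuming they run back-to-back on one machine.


Sequential makespan: sum all processing times
= 16.5 + 19.0 + 19.7 + 2.0
= 57.2 time units


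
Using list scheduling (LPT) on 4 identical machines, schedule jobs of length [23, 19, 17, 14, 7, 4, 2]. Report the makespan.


Jobs (LPT sorted): [23, 19, 17, 14, 7, 4, 2]
Machines: 4
  J=23 → Machine 1 (load: 0+23=23)
  J=19 → Machine 2 (load: 0+19=19)
  J=17 → Machine 3 (load: 0+17=17)
  J=14 → Machine 4 (load: 0+14=14)
  J=7 → Machine 4 (load: 14+7=21)
  J=4 → Machine 3 (load: 17+4=21)
  J=2 → Machine 2 (load: 19+2=21)
Machine loads: [23, 21, 21, 21]
Makespan = max = 23 time units


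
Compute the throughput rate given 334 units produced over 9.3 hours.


Throughput = units / time
= 334 / 9.3
= 35.9 units/hour


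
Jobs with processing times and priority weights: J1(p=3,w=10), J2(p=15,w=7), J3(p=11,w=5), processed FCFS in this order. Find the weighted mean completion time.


Completion times:
  J1: C=3, w×C=10×3=30
  J2: C=18, w×C=7×18=126
  J3: C=29, w×C=5×29=145
Sum w×C = 301
Sum w = 22
Weighted avg = 301/22
= 13.68


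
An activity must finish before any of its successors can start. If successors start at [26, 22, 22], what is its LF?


LF = min of all successor start times
Successors start at: [26, 22, 22]
LF = min(26, 22, 22)
= 22


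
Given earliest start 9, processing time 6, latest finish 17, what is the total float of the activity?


EF = ES + duration = 9 + 6 = 15
LS = LF - duration = 17 - 6 = 11
Total Float = LF - EF = 17 - 15
(or LS - ES = 11 - 9)
= 2


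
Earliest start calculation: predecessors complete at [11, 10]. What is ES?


ES = max of all predecessor completion times
Predecessors: [11, 10]
ES = max(11, 10)
= 11


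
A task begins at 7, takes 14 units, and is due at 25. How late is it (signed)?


Completion = 7 + 14 = 21
Lateness = C - d = 21 - 25
= -4


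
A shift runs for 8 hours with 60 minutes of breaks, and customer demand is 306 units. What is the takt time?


Available = 8×60 - 60 = 420 min
Takt time = 420 / 306
= 1.37 min/unit


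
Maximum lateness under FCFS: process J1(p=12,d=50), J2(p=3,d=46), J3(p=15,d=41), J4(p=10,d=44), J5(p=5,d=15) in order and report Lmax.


Lateness per job (L = C - d):
  J1: C=12, d=50, L=-38
  J2: C=15, d=46, L=-31
  J3: C=30, d=41, L=-11
  J4: C=40, d=44, L=-4
  J5: C=45, d=15, L=30
Lmax = max(-38, -31, -11, -4, 30)
= 30


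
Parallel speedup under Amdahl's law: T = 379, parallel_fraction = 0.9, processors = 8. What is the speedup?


Amdahl's law: T_p = T × ((1-p) + p/N)
= 379 × ((1-0.9) + 0.9/8)
= 379 × (0.10 + 0.1125)
= 379 × 0.2125
= 80.54
Speedup = 379/80.54
= 4.71×


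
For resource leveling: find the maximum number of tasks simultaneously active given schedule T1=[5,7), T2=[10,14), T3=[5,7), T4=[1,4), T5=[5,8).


Check each time point for overlaps:
  t=5: 3 tasks active (T1, T3, T5)
Max concurrent = 3


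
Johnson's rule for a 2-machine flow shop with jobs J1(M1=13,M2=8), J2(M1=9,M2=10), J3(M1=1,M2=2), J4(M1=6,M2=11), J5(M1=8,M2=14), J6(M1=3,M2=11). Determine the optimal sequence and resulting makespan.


Johnson's rule:
Group 1 (M1≤M2, sort by M1): ['J3', 'J6', 'J4', 'J5', 'J2']
Group 2 (M1>M2, sort desc M2): ['J1']
Sequence: J3 → J6 → J4 → J5 → J2 → J1
Makespan calculation:
  J3: M1 done=1, M2 done=3
  J6: M1 done=4, M2 done=15
  J4: M1 done=10, M2 done=26
  J5: M1 done=18, M2 done=40
  J2: M1 done=27, M2 done=50
  J1: M1 done=40, M2 done=58
= Sequence: J3 → J6 → J4 → J5 → J2 → J1, Makespan: 58


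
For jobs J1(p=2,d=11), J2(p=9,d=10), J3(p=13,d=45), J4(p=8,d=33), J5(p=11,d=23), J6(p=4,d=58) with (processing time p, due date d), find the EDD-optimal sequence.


EDD: sort by earliest due date
  J2: d=10, p=9
  J1: d=11, p=2
  J5: d=23, p=11
  J4: d=33, p=8
  J3: d=45, p=13
  J6: d=58, p=4
Order: J2 → J1 → J5 → J4 → J3 → J6


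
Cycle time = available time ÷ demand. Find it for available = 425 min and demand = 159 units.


Cycle time = available time / demand
= 425 / 159
= 2.67 min/unit


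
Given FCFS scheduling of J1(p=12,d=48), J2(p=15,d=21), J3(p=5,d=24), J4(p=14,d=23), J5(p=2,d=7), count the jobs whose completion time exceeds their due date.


Completion vs due date:
  J1: C=12, d=48 → on time
  J2: C=27, d=21 → TARDY
  J3: C=32, d=24 → TARDY
  J4: C=46, d=23 → TARDY
  J5: C=48, d=7 → TARDY
Tardy jobs: J2, J3, J4, J5
Count = 4


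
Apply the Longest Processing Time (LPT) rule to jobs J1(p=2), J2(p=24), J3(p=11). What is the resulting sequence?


LPT: sort by longest processing time first
  J2: p=24
  J3: p=11
  J1: p=2
Order: J2 → J3 → J1


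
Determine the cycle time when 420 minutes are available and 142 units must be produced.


Cycle time = available time / demand
= 420 / 142
= 2.96 min/unit


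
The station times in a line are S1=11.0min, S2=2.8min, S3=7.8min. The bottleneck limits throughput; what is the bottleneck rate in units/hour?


Bottleneck = longest station time
Station times: [11.0, 2.8, 7.8]
Max = 11.0 min
Rate = 60 / 11.0
= 5.45 units/hour (bottleneck: 11.0min)


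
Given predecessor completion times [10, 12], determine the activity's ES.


ES = max of all predecessor completion times
Predecessors: [10, 12]
ES = max(10, 12)
= 12


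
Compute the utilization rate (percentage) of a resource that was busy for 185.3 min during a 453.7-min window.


Utilization = busy / total × 100
= 185.3 / 453.7 × 100
= 40.8%


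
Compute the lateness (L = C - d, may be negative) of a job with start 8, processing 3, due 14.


Completion = 8 + 3 = 11
Lateness = C - d = 11 - 14
= -3


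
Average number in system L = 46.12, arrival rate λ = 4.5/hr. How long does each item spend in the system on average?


Little's law: L = λW → W = L / λ
= 46.12 / 4.5
= 10.25 hours


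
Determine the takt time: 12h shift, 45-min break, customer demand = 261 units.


Available = 12×60 - 45 = 675 min
Takt time = 675 / 261
= 2.59 min/unit


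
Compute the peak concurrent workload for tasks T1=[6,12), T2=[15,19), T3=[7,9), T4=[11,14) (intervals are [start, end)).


Check each time point for overlaps:
  t=7: 2 tasks active (T1, T3)
Max concurrent = 2


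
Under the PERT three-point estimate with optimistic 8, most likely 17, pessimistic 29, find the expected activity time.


te = (o + 4m + p) / 6
= (8 + 4×17 + 29) / 6
= (8 + 68 + 29) / 6
= 105 / 6
= 17.50


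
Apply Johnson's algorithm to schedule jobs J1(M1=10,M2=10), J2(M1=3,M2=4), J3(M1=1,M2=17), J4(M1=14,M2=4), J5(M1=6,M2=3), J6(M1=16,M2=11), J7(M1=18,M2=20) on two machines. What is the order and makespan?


Johnson's rule:
Group 1 (M1≤M2, sort by M1): ['J3', 'J2', 'J1', 'J7']
Group 2 (M1>M2, sort desc M2): ['J6', 'J4', 'J5']
Sequence: J3 → J2 → J1 → J7 → J6 → J4 → J5
Makespan calculation:
  J3: M1 done=1, M2 done=18
  J2: M1 done=4, M2 done=22
  J1: M1 done=14, M2 done=32
  J7: M1 done=32, M2 done=52
  J6: M1 done=48, M2 done=63
  J4: M1 done=62, M2 done=67
  J5: M1 done=68, M2 done=71
= Sequence: J3 → J2 → J1 → J7 → J6 → J4 → J5, Makespan: 71


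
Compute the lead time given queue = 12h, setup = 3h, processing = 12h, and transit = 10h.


Lead time = queue + setup + processing + transit
= 12 + 3 + 12 + 10
= 37 hours


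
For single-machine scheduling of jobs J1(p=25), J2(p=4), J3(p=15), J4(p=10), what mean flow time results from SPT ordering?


SPT order: J2 → J4 → J3 → J1
Completion times:
  J2: C=4
  J4: C=14
  J3: C=29
  J1: C=54
Sum = 101, n = 4
Mean flow = 101/4
= 25.25


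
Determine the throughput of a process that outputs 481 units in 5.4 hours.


Throughput = units / time
= 481 / 5.4
= 89.1 units/hour


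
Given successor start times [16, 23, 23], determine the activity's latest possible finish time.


LF = min of all successor start times
Successors start at: [16, 23, 23]
LF = min(16, 23, 23)
= 16


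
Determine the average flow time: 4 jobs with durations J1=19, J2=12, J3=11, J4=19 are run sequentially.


Completion times:
  J1: completes at 19
  J2: completes at 31
  J3: completes at 42
  J4: completes at 61
Sum = 153
Average = 153/4
= 38.25


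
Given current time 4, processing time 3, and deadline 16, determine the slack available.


Slack = due - current_time - processing
= 16 - 4 - 3
= 9


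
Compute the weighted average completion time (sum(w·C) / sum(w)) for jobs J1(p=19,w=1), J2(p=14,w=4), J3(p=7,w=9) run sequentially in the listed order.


Completion times:
  J1: C=19, w×C=1×19=19
  J2: C=33, w×C=4×33=132
  J3: C=40, w×C=9×40=360
Sum w×C = 511
Sum w = 14
Weighted avg = 511/14
= 36.50


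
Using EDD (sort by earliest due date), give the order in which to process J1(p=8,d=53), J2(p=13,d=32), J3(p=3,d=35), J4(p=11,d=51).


EDD: sort by earliest due date
  J2: d=32, p=13
  J3: d=35, p=3
  J4: d=51, p=11
  J1: d=53, p=8
Order: J2 → J3 → J4 → J1


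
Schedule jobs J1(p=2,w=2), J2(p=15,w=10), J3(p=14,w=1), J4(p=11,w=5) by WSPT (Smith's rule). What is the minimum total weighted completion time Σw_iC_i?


WSPT order (by p/w): J1 → J2 → J4 → J3
  J1: C=2, w·C=2×2=4
  J2: C=17, w·C=10×17=170
  J4: C=28, w·C=5×28=140
  J3: C=42, w·C=1×42=42
Σ w·C = 356
= 356


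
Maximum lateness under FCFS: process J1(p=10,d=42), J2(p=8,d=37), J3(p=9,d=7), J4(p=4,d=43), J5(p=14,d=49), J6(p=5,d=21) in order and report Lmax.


Lateness per job (L = C - d):
  J1: C=10, d=42, L=-32
  J2: C=18, d=37, L=-19
  J3: C=27, d=7, L=20
  J4: C=31, d=43, L=-12
  J5: C=45, d=49, L=-4
  J6: C=50, d=21, L=29
Lmax = max(-32, -19, 20, -12, -4, 29)
= 29


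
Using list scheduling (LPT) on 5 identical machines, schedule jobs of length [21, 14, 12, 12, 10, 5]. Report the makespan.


Jobs (LPT sorted): [21, 14, 12, 12, 10, 5]
Machines: 5
  J=21 → Machine 1 (load: 0+21=21)
  J=14 → Machine 2 (load: 0+14=14)
  J=12 → Machine 3 (load: 0+12=12)
  J=12 → Machine 4 (load: 0+12=12)
  J=10 → Machine 5 (load: 0+10=10)
  J=5 → Machine 5 (load: 10+5=15)
Machine loads: [21, 14, 12, 12, 15]
Makespan = max = 21 time units


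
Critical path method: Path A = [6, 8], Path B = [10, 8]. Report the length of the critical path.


Path A: 6 + 8 = 14
Path B: 10 + 8 = 18
Critical path = longest = max(14, 18)
= 18 (Path B)


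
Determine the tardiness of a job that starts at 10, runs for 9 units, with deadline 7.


Completion = start + processing = 10 + 9 = 19
Tardiness = max(0, C - d) = max(0, 19 - 7)
= max(0, 12)
= 12


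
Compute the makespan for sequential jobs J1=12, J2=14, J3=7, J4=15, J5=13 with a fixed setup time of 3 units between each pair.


Makespan = Σ processing + (n-1) × setup
= (12 + 14 + 7 + 15 + 13) + (5-1)×3
= 61 + 12
= 73 time units


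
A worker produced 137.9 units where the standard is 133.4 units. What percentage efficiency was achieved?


Efficiency = (actual / standard) × 100
= (137.9 / 133.4) × 100
= 103.4%


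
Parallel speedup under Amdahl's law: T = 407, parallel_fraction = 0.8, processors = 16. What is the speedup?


Amdahl's law: T_p = T × ((1-p) + p/N)
= 407 × ((1-0.8) + 0.8/16)
= 407 × (0.20 + 0.0500)
= 407 × 0.2500
= 101.75
Speedup = 407/101.75
= 4.00×


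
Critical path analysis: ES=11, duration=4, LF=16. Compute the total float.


EF = ES + duration = 11 + 4 = 15
LS = LF - duration = 16 - 4 = 12
Total Float = LF - EF = 16 - 15
(or LS - ES = 12 - 11)
= 1


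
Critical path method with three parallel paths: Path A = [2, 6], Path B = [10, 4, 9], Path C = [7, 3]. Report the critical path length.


Path A: 2 + 6 = 8
Path B: 10 + 4 + 9 = 23
Path C: 7 + 3 = 10
Critical path = longest = max(8, 23, 10)
= 23 (Path B)


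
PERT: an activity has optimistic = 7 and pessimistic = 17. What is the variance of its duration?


σ² = ((p - o) / 6)² = (p - o)² / 36
= (17 - 7)² / 36
= 10² / 36
= 100 / 36
= 2.7778


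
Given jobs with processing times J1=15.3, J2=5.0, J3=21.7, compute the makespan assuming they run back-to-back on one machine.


Sequential makespan: sum all processing times
= 15.3 + 5.0 + 21.7
= 42.0 time units


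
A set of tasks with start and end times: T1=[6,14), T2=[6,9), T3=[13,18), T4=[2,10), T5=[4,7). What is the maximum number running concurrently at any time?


Check each time point for overlaps:
  t=6: 4 tasks active (T1, T2, T4, T5)
Max concurrent = 4


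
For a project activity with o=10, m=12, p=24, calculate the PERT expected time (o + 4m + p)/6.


te = (o + 4m + p) / 6
= (10 + 4×12 + 24) / 6
= (10 + 48 + 24) / 6
= 82 / 6
= 13.67


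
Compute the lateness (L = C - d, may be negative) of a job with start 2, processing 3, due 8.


Completion = 2 + 3 = 5
Lateness = C - d = 5 - 8
= -3


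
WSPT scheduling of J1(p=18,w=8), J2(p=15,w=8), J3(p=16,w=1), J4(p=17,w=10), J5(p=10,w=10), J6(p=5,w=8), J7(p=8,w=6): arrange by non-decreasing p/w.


WSPT (Smith's rule): sort by p/w ascending
  J6: p/w = 5/8 = 0.625
  J5: p/w = 10/10 = 1.000
  J7: p/w = 8/6 = 1.333
  J4: p/w = 17/10 = 1.700
  J2: p/w = 15/8 = 1.875
  J1: p/w = 18/8 = 2.250
  J3: p/w = 16/1 = 16.000
Order: J6 → J5 → J7 → J4 → J2 → J1 → J3


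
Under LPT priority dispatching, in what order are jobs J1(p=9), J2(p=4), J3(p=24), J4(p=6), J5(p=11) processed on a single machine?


LPT: sort by longest processing time first
  J3: p=24
  J5: p=11
  J1: p=9
  J4: p=6
  J2: p=4
Order: J3 → J5 → J1 → J4 → J2


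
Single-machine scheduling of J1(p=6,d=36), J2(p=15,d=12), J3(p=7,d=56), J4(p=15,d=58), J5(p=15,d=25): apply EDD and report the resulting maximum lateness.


EDD order: J2 → J5 → J1 → J3 → J4
Completion and lateness:
  J2: C=15, d=12, L=15-12=3
  J5: C=30, d=25, L=30-25=5
  J1: C=36, d=36, L=36-36=0
  J3: C=43, d=56, L=43-56=-13
  J4: C=58, d=58, L=58-58=0
Lmax = max(3, 5, 0, -13, 0)
= 5


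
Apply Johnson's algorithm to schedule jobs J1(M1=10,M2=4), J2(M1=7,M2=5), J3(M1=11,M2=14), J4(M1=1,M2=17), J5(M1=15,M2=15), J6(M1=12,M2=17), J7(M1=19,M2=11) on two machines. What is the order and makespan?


Johnson's rule:
Group 1 (M1≤M2, sort by M1): ['J4', 'J3', 'J6', 'J5']
Group 2 (M1>M2, sort desc M2): ['J7', 'J2', 'J1']
Sequence: J4 → J3 → J6 → J5 → J7 → J2 → J1
Makespan calculation:
  J4: M1 done=1, M2 done=18
  J3: M1 done=12, M2 done=32
  J6: M1 done=24, M2 done=49
  J5: M1 done=39, M2 done=64
  J7: M1 done=58, M2 done=75
  J2: M1 done=65, M2 done=80
  J1: M1 done=75, M2 done=84
= Sequence: J4 → J3 → J6 → J5 → J7 → J2 → J1, Makespan: 84


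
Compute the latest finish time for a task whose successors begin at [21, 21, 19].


LF = min of all successor start times
Successors start at: [21, 21, 19]
LF = min(21, 21, 19)
= 19


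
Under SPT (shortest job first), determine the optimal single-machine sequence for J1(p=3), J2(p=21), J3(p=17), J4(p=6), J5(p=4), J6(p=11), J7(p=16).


SPT: sort by shortest processing time
  J1: p=3
  J5: p=4
  J4: p=6
  J6: p=11
  J7: p=16
  J3: p=17
  J2: p=21
Order: J1 → J5 → J4 → J6 → J7 → J3 → J2


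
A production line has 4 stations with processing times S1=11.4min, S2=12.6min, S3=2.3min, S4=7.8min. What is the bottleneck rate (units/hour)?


Bottleneck = longest station time
Station times: [11.4, 12.6, 2.3, 7.8]
Max = 12.6 min
Rate = 60 / 12.6
= 4.76 units/hour (bottleneck: 12.6min)


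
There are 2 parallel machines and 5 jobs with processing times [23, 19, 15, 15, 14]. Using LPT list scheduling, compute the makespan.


Jobs (LPT sorted): [23, 19, 15, 15, 14]
Machines: 2
  J=23 → Machine 1 (load: 0+23=23)
  J=19 → Machine 2 (load: 0+19=19)
  J=15 → Machine 2 (load: 19+15=34)
  J=15 → Machine 1 (load: 23+15=38)
  J=14 → Machine 2 (load: 34+14=48)
Machine loads: [38, 48]
Makespan = max = 48 time units


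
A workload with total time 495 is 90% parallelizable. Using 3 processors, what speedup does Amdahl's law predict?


Amdahl's law: T_p = T × ((1-p) + p/N)
= 495 × ((1-0.9) + 0.9/3)
= 495 × (0.10 + 0.3000)
= 495 × 0.4000
= 198.00
Speedup = 495/198.00
= 2.50×


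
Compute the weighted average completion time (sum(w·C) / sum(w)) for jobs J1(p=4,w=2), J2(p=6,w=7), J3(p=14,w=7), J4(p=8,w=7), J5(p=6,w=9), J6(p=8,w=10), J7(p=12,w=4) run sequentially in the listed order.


Completion times:
  J1: C=4, w×C=2×4=8
  J2: C=10, w×C=7×10=70
  J3: C=24, w×C=7×24=168
  J4: C=32, w×C=7×32=224
  J5: C=38, w×C=9×38=342
  J6: C=46, w×C=10×46=460
  J7: C=58, w×C=4×58=232
Sum w×C = 1504
Sum w = 46
Weighted avg = 1504/46
= 32.70


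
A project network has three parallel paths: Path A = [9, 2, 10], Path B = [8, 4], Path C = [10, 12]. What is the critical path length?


Path A: 9 + 2 + 10 = 21
Path B: 8 + 4 = 12
Path C: 10 + 12 = 22
Critical path = longest = max(21, 12, 22)
= 22 (Path C)


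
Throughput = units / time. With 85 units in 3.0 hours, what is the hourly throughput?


Throughput = units / time
= 85 / 3.0
= 28.3 units/hour


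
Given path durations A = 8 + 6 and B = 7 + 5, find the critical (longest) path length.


Path A: 8 + 6 = 14
Path B: 7 + 5 = 12
Critical path = longest = max(14, 12)
= 14 (Path A)


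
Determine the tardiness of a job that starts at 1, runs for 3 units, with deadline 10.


Completion = start + processing = 1 + 3 = 4
Tardiness = max(0, C - d) = max(0, 4 - 10)
= max(0, -6)
= 0


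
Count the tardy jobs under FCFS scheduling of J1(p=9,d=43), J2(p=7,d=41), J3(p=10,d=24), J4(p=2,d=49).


Completion vs due date:
  J1: C=9, d=43 → on time
  J2: C=16, d=41 → on time
  J3: C=26, d=24 → TARDY
  J4: C=28, d=49 → on time
Tardy jobs: J3
Count = 1


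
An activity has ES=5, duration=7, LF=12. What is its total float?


EF = ES + duration = 5 + 7 = 12
LS = LF - duration = 12 - 7 = 5
Total Float = LF - EF = 12 - 12
(or LS - ES = 5 - 5)
= 0


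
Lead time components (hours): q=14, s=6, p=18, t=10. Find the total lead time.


Lead time = queue + setup + processing + transit
= 14 + 6 + 18 + 10
= 48 hours


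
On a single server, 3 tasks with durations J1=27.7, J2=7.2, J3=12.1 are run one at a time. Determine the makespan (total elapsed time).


Sequential makespan: sum all processing times
= 27.7 + 7.2 + 12.1
= 47.0 time units


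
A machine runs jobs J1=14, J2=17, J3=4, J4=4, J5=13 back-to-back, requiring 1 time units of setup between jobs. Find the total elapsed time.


Makespan = Σ processing + (n-1) × setup
= (14 + 17 + 4 + 4 + 13) + (5-1)×1
= 52 + 4
= 56 time units


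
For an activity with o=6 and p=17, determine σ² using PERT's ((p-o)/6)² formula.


σ² = ((p - o) / 6)² = (p - o)² / 36
= (17 - 6)² / 36
= 11² / 36
= 121 / 36
= 3.3611


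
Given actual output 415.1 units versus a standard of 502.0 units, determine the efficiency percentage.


Efficiency = (actual / standard) × 100
= (415.1 / 502.0) × 100
= 82.7%


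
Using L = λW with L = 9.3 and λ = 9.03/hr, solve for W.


Little's law: L = λW → W = L / λ
= 9.3 / 9.03
= 1.03 hours


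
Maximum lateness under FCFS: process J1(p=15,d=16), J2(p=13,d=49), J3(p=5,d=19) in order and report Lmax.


Lateness per job (L = C - d):
  J1: C=15, d=16, L=-1
  J2: C=28, d=49, L=-21
  J3: C=33, d=19, L=14
Lmax = max(-1, -21, 14)
= 14


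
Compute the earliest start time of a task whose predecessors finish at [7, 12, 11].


ES = max of all predecessor completion times
Predecessors: [7, 12, 11]
ES = max(7, 12, 11)
= 12


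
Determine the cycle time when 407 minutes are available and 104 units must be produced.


Cycle time = available time / demand
= 407 / 104
= 3.91 min/unit


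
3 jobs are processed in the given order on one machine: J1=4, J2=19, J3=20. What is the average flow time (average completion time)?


Completion times:
  J1: completes at 4
  J2: completes at 23
  J3: completes at 43
Sum = 70
Average = 70/3
= 23.33


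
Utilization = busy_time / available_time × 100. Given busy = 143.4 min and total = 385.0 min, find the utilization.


Utilization = busy / total × 100
= 143.4 / 385.0 × 100
= 37.2%


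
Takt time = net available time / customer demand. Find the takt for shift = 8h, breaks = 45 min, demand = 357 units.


Available = 8×60 - 45 = 435 min
Takt time = 435 / 357
= 1.22 min/unit


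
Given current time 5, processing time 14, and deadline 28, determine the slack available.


Slack = due - current_time - processing
= 28 - 5 - 14
= 9


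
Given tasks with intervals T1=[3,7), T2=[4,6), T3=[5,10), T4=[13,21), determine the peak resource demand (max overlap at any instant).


Check each time point for overlaps:
  t=5: 3 tasks active (T1, T2, T3)
Max concurrent = 3


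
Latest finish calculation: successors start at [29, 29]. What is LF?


LF = min of all successor start times
Successors start at: [29, 29]
LF = min(29, 29)
= 29


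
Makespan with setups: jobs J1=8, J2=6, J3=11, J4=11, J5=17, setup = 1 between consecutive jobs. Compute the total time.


Makespan = Σ processing + (n-1) × setup
= (8 + 6 + 11 + 11 + 17) + (5-1)×1
= 53 + 4
= 57 time units


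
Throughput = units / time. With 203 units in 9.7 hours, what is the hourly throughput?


Throughput = units / time
= 203 / 9.7
= 20.9 units/hour


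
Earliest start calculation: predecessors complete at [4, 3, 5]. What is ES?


ES = max of all predecessor completion times
Predecessors: [4, 3, 5]
ES = max(4, 3, 5)
= 5


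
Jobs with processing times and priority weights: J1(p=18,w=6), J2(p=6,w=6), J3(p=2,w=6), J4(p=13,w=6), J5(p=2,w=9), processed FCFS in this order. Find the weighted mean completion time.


Completion times:
  J1: C=18, w×C=6×18=108
  J2: C=24, w×C=6×24=144
  J3: C=26, w×C=6×26=156
  J4: C=39, w×C=6×39=234
  J5: C=41, w×C=9×41=369
Sum w×C = 1011
Sum w = 33
Weighted avg = 1011/33
= 30.64


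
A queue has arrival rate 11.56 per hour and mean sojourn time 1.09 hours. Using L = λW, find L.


Little's law: L = λ × W
= 11.56 × 1.09
= 12.60


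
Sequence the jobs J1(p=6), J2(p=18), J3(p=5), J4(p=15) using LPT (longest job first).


LPT: sort by longest processing time first
  J2: p=18
  J4: p=15
  J1: p=6
  J3: p=5
Order: J2 → J4 → J1 → J3


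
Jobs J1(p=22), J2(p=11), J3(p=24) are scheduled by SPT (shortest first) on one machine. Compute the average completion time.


SPT order: J2 → J1 → J3
Completion times:
  J2: C=11
  J1: C=33
  J3: C=57
Sum = 101, n = 3
Mean flow = 101/3
= 33.67


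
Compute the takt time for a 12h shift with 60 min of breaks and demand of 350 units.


Available = 12×60 - 60 = 660 min
Takt time = 660 / 350
= 1.89 min/unit


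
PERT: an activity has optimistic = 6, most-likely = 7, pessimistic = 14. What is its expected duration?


te = (o + 4m + p) / 6
= (6 + 4×7 + 14) / 6
= (6 + 28 + 14) / 6
= 48 / 6
= 8.00


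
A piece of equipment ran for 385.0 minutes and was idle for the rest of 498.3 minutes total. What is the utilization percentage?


Utilization = busy / total × 100
= 385.0 / 498.3 × 100
= 77.3%


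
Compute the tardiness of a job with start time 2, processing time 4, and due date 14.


Completion = start + processing = 2 + 4 = 6
Tardiness = max(0, C - d) = max(0, 6 - 14)
= max(0, -8)
= 0


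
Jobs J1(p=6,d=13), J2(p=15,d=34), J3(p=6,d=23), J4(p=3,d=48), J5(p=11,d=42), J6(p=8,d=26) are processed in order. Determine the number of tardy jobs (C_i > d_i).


Completion vs due date:
  J1: C=6, d=13 → on time
  J2: C=21, d=34 → on time
  J3: C=27, d=23 → TARDY
  J4: C=30, d=48 → on time
  J5: C=41, d=42 → on time
  J6: C=49, d=26 → TARDY
Tardy jobs: J3, J6
Count = 2


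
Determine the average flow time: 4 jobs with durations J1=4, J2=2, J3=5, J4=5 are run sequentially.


Completion times:
  J1: completes at 4
  J2: completes at 6
  J3: completes at 11
  J4: completes at 16
Sum = 37
Average = 37/4
= 9.25


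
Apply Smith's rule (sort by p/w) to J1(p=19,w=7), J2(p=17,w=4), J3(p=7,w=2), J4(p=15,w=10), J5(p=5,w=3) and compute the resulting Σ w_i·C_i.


WSPT order (by p/w): J4 → J5 → J1 → J3 → J2
  J4: C=15, w·C=10×15=150
  J5: C=20, w·C=3×20=60
  J1: C=39, w·C=7×39=273
  J3: C=46, w·C=2×46=92
  J2: C=63, w·C=4×63=252
Σ w·C = 827
= 827


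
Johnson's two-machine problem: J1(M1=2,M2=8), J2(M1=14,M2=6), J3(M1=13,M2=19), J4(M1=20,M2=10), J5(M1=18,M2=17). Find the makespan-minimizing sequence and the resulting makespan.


Johnson's rule:
Group 1 (M1≤M2, sort by M1): ['J1', 'J3']
Group 2 (M1>M2, sort desc M2): ['J5', 'J4', 'J2']
Sequence: J1 → J3 → J5 → J4 → J2
Makespan calculation:
  J1: M1 done=2, M2 done=10
  J3: M1 done=15, M2 done=34
  J5: M1 done=33, M2 done=51
  J4: M1 done=53, M2 done=63
  J2: M1 done=67, M2 done=73
= Sequence: J1 → J3 → J5 → J4 → J2, Makespan: 73


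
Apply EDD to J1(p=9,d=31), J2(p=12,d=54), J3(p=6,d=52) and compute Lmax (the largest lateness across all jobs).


EDD order: J1 → J3 → J2
Completion and lateness:
  J1: C=9, d=31, L=9-31=-22
  J3: C=15, d=52, L=15-52=-37
  J2: C=27, d=54, L=27-54=-27
Lmax = max(-22, -37, -27)
= -22


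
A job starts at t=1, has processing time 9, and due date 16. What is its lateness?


Completion = 1 + 9 = 10
Lateness = C - d = 10 - 16
= -6


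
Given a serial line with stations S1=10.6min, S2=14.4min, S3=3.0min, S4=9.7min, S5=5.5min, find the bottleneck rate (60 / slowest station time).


Bottleneck = longest station time
Station times: [10.6, 14.4, 3.0, 9.7, 5.5]
Max = 14.4 min
Rate = 60 / 14.4
= 4.17 units/hour (bottleneck: 14.4min)


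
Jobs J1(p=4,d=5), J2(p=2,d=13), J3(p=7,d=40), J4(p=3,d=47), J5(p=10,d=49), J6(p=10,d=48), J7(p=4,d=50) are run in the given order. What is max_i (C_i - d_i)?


Lateness per job (L = C - d):
  J1: C=4, d=5, L=-1
  J2: C=6, d=13, L=-7
  J3: C=13, d=40, L=-27
  J4: C=16, d=47, L=-31
  J5: C=26, d=49, L=-23
  J6: C=36, d=48, L=-12
  J7: C=40, d=50, L=-10
Lmax = max(-1, -7, -27, -31, -23, -12, -10)
= -1


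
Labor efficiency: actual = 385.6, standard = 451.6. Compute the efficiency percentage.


Efficiency = (actual / standard) × 100
= (385.6 / 451.6) × 100
= 85.4%


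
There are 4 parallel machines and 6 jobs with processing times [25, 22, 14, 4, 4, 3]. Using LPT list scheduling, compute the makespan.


Jobs (LPT sorted): [25, 22, 14, 4, 4, 3]
Machines: 4
  J=25 → Machine 1 (load: 0+25=25)
  J=22 → Machine 2 (load: 0+22=22)
  J=14 → Machine 3 (load: 0+14=14)
  J=4 → Machine 4 (load: 0+4=4)
  J=4 → Machine 4 (load: 4+4=8)
  J=3 → Machine 4 (load: 8+3=11)
Machine loads: [25, 22, 14, 11]
Makespan = max = 25 time units


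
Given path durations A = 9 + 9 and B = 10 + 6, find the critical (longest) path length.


Path A: 9 + 9 = 18
Path B: 10 + 6 = 16
Critical path = longest = max(18, 16)
= 18 (Path A)


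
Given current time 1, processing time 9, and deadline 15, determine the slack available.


Slack = due - current_time - processing
= 15 - 1 - 9
= 5


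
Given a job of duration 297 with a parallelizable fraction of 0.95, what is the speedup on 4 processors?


Amdahl's law: T_p = T × ((1-p) + p/N)
= 297 × ((1-0.95) + 0.95/4)
= 297 × (0.05 + 0.2375)
= 297 × 0.2875
= 85.39
Speedup = 297/85.39
= 3.48×


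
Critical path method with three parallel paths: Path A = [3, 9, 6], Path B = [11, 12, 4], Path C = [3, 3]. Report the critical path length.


Path A: 3 + 9 + 6 = 18
Path B: 11 + 12 + 4 = 27
Path C: 3 + 3 = 6
Critical path = longest = max(18, 27, 6)
= 27 (Path B)


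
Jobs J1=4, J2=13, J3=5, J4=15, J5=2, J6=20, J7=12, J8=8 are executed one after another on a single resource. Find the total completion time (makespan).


Sequential makespan: sum all processing times
= 4 + 13 + 5 + 15 + 2 + 20 + 12 + 8
= 79 time units


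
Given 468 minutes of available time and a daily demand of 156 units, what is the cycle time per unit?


Cycle time = available time / demand
= 468 / 156
= 3.00 min/unit


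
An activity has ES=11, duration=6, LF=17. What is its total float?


EF = ES + duration = 11 + 6 = 17
LS = LF - duration = 17 - 6 = 11
Total Float = LF - EF = 17 - 17
(or LS - ES = 11 - 11)
= 0


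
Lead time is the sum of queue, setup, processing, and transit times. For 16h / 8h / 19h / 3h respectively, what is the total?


Lead time = queue + setup + processing + transit
= 16 + 8 + 19 + 3
= 46 hours


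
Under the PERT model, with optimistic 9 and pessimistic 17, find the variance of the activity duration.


σ² = ((p - o) / 6)² = (p - o)² / 36
= (17 - 9)² / 36
= 8² / 36
= 64 / 36
= 1.7778


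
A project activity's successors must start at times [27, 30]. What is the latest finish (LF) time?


LF = min of all successor start times
Successors start at: [27, 30]
LF = min(27, 30)
= 27


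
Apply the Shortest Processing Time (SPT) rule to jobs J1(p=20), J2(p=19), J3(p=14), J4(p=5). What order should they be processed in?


SPT: sort by shortest processing time
  J4: p=5
  J3: p=14
  J2: p=19
  J1: p=20
Order: J4 → J3 → J2 → J1


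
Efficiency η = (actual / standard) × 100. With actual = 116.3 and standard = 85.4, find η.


Efficiency = (actual / standard) × 100
= (116.3 / 85.4) × 100
= 136.2%


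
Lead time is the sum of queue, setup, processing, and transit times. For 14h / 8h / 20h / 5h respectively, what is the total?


Lead time = queue + setup + processing + transit
= 14 + 8 + 20 + 5
= 47 hours


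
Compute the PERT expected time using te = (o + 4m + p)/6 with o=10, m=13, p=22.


te = (o + 4m + p) / 6
= (10 + 4×13 + 22) / 6
= (10 + 52 + 22) / 6
= 84 / 6
= 14.00


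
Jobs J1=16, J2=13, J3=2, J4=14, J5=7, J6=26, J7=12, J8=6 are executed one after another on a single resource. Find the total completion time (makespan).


Sequential makespan: sum all processing times
= 16 + 13 + 2 + 14 + 7 + 26 + 12 + 6
= 96 time units
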